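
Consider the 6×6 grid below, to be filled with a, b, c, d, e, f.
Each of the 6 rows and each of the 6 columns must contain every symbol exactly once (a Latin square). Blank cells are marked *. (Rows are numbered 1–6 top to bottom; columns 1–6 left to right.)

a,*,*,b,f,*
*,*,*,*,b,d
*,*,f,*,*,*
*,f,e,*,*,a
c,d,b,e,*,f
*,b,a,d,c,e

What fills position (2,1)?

e

Row 1, column 6: row 1 has {a, b, f} and column 6 has {a, d, e, f}, leaving only c.
Row 1, column 2: row 1 has {a, b, c, f} and column 2 has {b, d, f}, leaving only e.
Row 1, column 3: row 1 has {a, b, c, e, f} and column 3 has {a, b, e, f}, leaving only d.
Row 2, column 3: row 2 has {b, d} and column 3 has {a, b, d, e, f}, leaving only c.
Row 2, column 2: row 2 has {b, c, d} and column 2 has {b, d, e, f}, leaving only a.
Row 2, column 4: row 2 has {a, b, c, d} and column 4 has {b, d, e}, leaving only f.
Row 2 already has {a, b, c, d, f} and column 1 already has {a, c}, so row 2, column 1 must be e.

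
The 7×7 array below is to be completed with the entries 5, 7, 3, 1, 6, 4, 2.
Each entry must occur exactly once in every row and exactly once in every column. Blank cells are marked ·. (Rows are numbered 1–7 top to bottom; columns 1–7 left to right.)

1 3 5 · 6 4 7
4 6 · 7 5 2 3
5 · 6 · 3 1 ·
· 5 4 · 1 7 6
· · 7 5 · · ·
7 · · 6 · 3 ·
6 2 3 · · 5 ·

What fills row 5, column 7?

1

Row 1, column 4: row 1 has {5, 7, 3, 1, 6, 4} and column 4 has {5, 7, 6}, leaving only 2.
Row 2, column 3: row 2 has {5, 7, 3, 6, 4, 2} and column 3 has {5, 7, 3, 6, 4}, leaving only 1.
Row 3, column 4: row 3 has {5, 3, 1, 6} and column 4 has {5, 7, 6, 2}, leaving only 4.
Row 3, column 2: row 3 has {5, 3, 1, 6, 4} and column 2 has {5, 3, 6, 2}, leaving only 7.
Row 3, column 7: row 3 has {5, 7, 3, 1, 6, 4} and column 7 has {7, 3, 6}, leaving only 2.
Row 4, column 4: row 4 has {5, 7, 1, 6, 4} and column 4 has {5, 7, 6, 4, 2}, leaving only 3.
Row 4, column 1: row 4 has {5, 7, 3, 1, 6, 4} and column 1 has {5, 7, 1, 6, 4}, leaving only 2.
Row 5, column 1: row 5 has {5, 7} and column 1 has {5, 7, 1, 6, 4, 2}, leaving only 3.
Row 5, column 6: row 5 has {5, 7, 3} and column 6 has {5, 7, 3, 1, 4, 2}, leaving only 6.
Row 6, column 3: row 6 has {7, 3, 6} and column 3 has {5, 7, 3, 1, 6, 4}, leaving only 2.
Row 6, column 5: row 6 has {7, 3, 6, 2} and column 5 has {5, 3, 1, 6}, leaving only 4.
Row 5, column 5: row 5 has {5, 7, 3, 6} and column 5 has {5, 3, 1, 6, 4}, leaving only 2.
Row 6, column 2: row 6 has {7, 3, 6, 4, 2} and column 2 has {5, 7, 3, 6, 2}, leaving only 1.
Row 5, column 2: row 5 has {5, 7, 3, 6, 2} and column 2 has {5, 7, 3, 1, 6, 2}, leaving only 4.
Row 5 already has {5, 7, 3, 6, 4, 2} and column 7 already has {7, 3, 6, 2}, so row 5, column 7 must be 1.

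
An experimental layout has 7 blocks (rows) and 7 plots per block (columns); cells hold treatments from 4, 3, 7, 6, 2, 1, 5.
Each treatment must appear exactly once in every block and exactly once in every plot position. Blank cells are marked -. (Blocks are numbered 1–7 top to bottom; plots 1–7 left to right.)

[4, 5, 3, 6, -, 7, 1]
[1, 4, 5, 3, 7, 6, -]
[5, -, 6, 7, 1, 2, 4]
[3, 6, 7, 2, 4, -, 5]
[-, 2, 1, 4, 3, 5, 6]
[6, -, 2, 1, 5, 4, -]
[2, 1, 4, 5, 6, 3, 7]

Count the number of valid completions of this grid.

Block 1, plot 5: eliminating its block and plot leaves {2}.
Block 2, plot 7: eliminating its block and plot leaves {2}.
Block 3, plot 2: eliminating its block and plot leaves {3}.
Block 4, plot 6: eliminating its block and plot leaves {1}.
Block 5, plot 1: eliminating its block and plot leaves {7}.
Block 6, plot 2: eliminating its block and plot leaves {3, 7}.
Block 6, plot 7: eliminating its block and plot leaves {3}.
Only one assignment across all blanks avoids any block or plot repeat, giving 1 completion.

1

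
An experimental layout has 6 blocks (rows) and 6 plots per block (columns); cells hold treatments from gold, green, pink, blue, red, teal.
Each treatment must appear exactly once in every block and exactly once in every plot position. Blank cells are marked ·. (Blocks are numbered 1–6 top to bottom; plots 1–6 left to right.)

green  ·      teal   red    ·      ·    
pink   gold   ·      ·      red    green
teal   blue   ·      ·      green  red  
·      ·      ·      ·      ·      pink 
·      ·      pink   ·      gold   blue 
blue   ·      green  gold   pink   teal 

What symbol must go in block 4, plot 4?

Block 1, plot 2: block 1 has {green, red, teal} and plot 2 has {gold, blue}, leaving only pink.
Block 1, plot 5: block 1 has {green, pink, red, teal} and plot 5 has {gold, green, pink, red}, leaving only blue.
Block 1, plot 6: block 1 has {green, pink, blue, red, teal} and plot 6 has {green, pink, blue, red, teal}, leaving only gold.
Block 2, plot 3: block 2 has {gold, green, pink, red} and plot 3 has {green, pink, teal}, leaving only blue.
Block 2, plot 4: block 2 has {gold, green, pink, blue, red} and plot 4 has {gold, red}, leaving only teal.
Block 3, plot 3: block 3 has {green, blue, red, teal} and plot 3 has {green, pink, blue, teal}, leaving only gold.
Block 3, plot 4: block 3 has {gold, green, blue, red, teal} and plot 4 has {gold, red, teal}, leaving only pink.
Block 4, plot 3: block 4 has {pink} and plot 3 has {gold, green, pink, blue, teal}, leaving only red.
Block 4, plot 1: block 4 has {pink, red} and plot 1 has {green, pink, blue, teal}, leaving only gold.
Block 4, plot 5: block 4 has {gold, pink, red} and plot 5 has {gold, green, pink, blue, red}, leaving only teal.
Block 4, plot 2: block 4 has {gold, pink, red, teal} and plot 2 has {gold, pink, blue}, leaving only green.
Block 4 already has {gold, green, pink, red, teal} and plot 4 already has {gold, pink, red, teal}, so block 4, plot 4 must be blue.

blue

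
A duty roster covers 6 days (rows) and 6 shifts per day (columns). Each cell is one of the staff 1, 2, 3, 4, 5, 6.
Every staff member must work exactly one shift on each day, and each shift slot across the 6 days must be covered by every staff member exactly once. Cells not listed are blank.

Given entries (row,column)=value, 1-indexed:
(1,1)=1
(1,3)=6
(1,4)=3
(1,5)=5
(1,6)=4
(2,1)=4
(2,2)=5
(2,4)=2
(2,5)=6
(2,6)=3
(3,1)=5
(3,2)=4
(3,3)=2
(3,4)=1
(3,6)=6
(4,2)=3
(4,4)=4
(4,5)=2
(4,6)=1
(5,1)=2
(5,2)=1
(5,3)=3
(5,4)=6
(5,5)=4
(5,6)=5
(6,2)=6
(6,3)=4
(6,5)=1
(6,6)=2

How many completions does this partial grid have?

1

Day 1, shift 2: eliminating its day and shift leaves {2}.
Day 2, shift 3: eliminating its day and shift leaves {1}.
Day 3, shift 5: eliminating its day and shift leaves {3}.
Day 4, shift 1: eliminating its day and shift leaves {6}.
Day 4, shift 3: eliminating its day and shift leaves {5}.
Day 6, shift 1: eliminating its day and shift leaves {3}.
Day 6, shift 4: eliminating its day and shift leaves {5}.
Only one assignment across all blanks avoids any day or shift repeat, giving 1 completion.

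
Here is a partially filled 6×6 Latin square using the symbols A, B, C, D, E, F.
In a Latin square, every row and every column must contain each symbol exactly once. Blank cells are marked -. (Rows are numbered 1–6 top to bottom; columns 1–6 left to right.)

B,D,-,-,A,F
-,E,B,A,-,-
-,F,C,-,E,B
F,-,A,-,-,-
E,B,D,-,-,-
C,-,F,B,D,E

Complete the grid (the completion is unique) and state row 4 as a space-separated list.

Row 4, column 2: row 4 has {A, F} and column 2 has {B, D, E, F}, leaving only C.
Row 4, column 5: row 4 has {A, C, F} and column 5 has {A, D, E}, leaving only B.
Row 4, column 6: row 4 has {A, B, C, F} and column 6 has {B, E, F}, leaving only D.
Row 4, column 4: row 4 has {A, B, C, D, F} and column 4 has {A, B}, leaving only E.
So row 4 reads: F C A E B D.

F C A E B D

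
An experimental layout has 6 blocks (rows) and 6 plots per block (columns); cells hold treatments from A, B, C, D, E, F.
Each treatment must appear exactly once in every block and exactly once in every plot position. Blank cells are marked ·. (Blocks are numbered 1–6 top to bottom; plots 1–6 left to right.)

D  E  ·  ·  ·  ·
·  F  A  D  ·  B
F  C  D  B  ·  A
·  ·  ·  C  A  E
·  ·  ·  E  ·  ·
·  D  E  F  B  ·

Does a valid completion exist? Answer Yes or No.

No

Block 1, plot 4: block 1 has {D, E} and plot 4 has {B, C, D, E, F}, so it must be A.
Block 3, plot 5: block 3 has {A, B, C, D, F} and plot 5 has {A, B}, so it must be E.
Block 2, plot 5: block 2 has {A, B, D, F} and plot 5 has {A, B, E}, so it must be C.
Block 1, plot 5: block 1 has {A, D, E} and plot 5 has {A, B, C, E}, so it must be F.
Block 1, plot 6: block 1 has {A, D, E, F} and plot 6 has {A, B, E}, so it must be C.
Now block 6, plot 6: block 6 together with plot 6 already contain {A, B, C, D, E, F} — every symbol — so nothing can go there. The grid has no valid completion.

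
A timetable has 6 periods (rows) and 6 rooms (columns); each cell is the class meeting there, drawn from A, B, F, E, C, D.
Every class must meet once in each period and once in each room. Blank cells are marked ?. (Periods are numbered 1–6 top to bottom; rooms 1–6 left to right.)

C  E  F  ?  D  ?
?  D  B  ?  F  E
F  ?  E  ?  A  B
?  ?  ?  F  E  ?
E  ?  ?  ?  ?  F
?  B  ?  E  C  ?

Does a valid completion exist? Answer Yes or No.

Period 1, room 6: period 1 has {F, E, C, D} and room 6 has {B, F, E}, so it must be A.
Period 1, room 4: period 1 has {A, F, E, C, D} and room 4 has {F, E}, so it must be B.
Period 2, room 1: period 2 has {B, F, E, D} and room 1 has {F, E, C}, so it must be A.
Period 2, room 4: period 2 has {A, B, F, E, D} and room 4 has {B, F, E}, so it must be C.
Period 3, room 2: period 3 has {A, B, F, E} and room 2 has {B, E, D}, so it must be C.
Period 3, room 4: period 3 has {A, B, F, E, C} and room 4 has {B, F, E, C}, so it must be D.
Period 4, room 2: period 4 has {F, E} and room 2 has {B, E, C, D}, so it must be A.
Now period 5, room 2: period 5 together with room 2 already contain {A, B, F, E, C, D} — every symbol — so nothing can go there. The grid has no valid completion.

No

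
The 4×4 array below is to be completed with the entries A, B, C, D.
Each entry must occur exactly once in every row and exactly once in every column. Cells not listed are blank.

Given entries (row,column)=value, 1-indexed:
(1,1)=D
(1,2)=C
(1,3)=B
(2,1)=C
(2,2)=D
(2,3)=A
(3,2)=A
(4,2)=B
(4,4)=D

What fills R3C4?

C

Row 1, column 4: row 1 has {B, C, D} and column 4 has {D}, leaving only A.
Row 2, column 4: row 2 has {A, C, D} and column 4 has {A, D}, leaving only B.
Row 3 already has {A} and column 4 already has {A, B, D}, so row 3, column 4 must be C.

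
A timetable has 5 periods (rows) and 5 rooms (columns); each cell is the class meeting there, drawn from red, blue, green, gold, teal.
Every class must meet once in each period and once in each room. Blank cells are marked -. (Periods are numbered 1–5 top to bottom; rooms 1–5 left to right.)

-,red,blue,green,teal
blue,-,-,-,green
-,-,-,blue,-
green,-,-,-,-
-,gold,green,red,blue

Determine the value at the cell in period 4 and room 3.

Period 1, room 1: period 1 has {red, blue, green, teal} and room 1 has {blue, green}, leaving only gold.
Period 2, room 2: period 2 has {blue, green} and room 2 has {red, gold}, leaving only teal.
Period 2, room 4: period 2 has {blue, green, teal} and room 4 has {red, blue, green}, leaving only gold.
Period 2, room 3: period 2 has {blue, green, gold, teal} and room 3 has {blue, green}, leaving only red.
Period 3, room 2: period 3 has {blue} and room 2 has {red, gold, teal}, leaving only green.
Period 4, room 2: period 4 has {green} and room 2 has {red, green, gold, teal}, leaving only blue.
Period 4, room 4: period 4 has {blue, green} and room 4 has {red, blue, green, gold}, leaving only teal.
Period 4 already has {blue, green, teal} and room 3 already has {red, blue, green}, so period 4, room 3 must be gold.

gold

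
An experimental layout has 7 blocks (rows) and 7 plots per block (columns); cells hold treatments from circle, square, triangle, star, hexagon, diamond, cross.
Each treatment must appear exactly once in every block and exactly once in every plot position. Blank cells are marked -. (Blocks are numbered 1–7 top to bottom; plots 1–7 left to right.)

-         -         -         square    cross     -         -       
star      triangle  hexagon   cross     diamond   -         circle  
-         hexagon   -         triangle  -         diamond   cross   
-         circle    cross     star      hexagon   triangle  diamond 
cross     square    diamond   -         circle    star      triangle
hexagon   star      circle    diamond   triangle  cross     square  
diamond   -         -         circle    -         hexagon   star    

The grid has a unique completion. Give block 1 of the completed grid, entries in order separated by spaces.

Block 1, plot 2: block 1 has {square, cross} and plot 2 has {circle, square, triangle, star, hexagon}, leaving only diamond.
Block 1, plot 6: block 1 has {square, diamond, cross} and plot 6 has {triangle, star, hexagon, diamond, cross}, leaving only circle.
Block 1, plot 1: block 1 has {circle, square, diamond, cross} and plot 1 has {star, hexagon, diamond, cross}, leaving only triangle.
Block 1, plot 3: block 1 has {circle, square, triangle, diamond, cross} and plot 3 has {circle, hexagon, diamond, cross}, leaving only star.
Block 1, plot 7: block 1 has {circle, square, triangle, star, diamond, cross} and plot 7 has {circle, square, triangle, star, diamond, cross}, leaving only hexagon.
So block 1 reads: triangle diamond star square cross circle hexagon.

triangle diamond star square cross circle hexagon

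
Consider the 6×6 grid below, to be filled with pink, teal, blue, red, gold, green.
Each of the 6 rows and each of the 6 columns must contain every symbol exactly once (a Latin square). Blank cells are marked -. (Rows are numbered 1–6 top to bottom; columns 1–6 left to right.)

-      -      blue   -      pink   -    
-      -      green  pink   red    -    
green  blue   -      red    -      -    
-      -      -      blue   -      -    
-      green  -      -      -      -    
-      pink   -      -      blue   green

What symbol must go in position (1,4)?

green

Row 1, column 4 is narrowed to {teal, gold, green}.
If it were teal, then row 6, column 4 would be left with no valid symbol.
If it were gold, then row 6, column 4 would be left with no valid symbol.
So row 1, column 4 must be green.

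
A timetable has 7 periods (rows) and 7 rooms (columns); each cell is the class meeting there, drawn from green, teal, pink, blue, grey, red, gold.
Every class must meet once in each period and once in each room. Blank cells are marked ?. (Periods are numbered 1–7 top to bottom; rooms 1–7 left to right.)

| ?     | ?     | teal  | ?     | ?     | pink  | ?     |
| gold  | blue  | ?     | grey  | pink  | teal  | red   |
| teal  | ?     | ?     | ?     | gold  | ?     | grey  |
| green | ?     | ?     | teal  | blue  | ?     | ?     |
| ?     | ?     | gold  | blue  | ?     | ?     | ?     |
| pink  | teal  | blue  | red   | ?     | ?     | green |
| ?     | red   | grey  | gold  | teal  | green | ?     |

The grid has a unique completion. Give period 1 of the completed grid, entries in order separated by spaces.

grey gold teal green red pink blue

Period 1, room 4: period 1 has {teal, pink} and room 4 has {teal, blue, grey, red, gold}, leaving only green.
Period 2, room 3: period 2 has {teal, pink, blue, grey, red, gold} and room 3 has {teal, blue, grey, gold}, leaving only green.
Period 3, room 4: period 3 has {teal, grey, gold} and room 4 has {green, teal, blue, grey, red, gold}, leaving only pink.
Period 3, room 2: period 3 has {teal, pink, grey, gold} and room 2 has {teal, blue, red}, leaving only green.
Period 3, room 3: period 3 has {green, teal, pink, grey, gold} and room 3 has {green, teal, blue, grey, gold}, leaving only red.
Period 3, room 6: period 3 has {green, teal, pink, grey, red, gold} and room 6 has {green, teal, pink}, leaving only blue.
Period 4, room 3: period 4 has {green, teal, blue} and room 3 has {green, teal, blue, grey, red, gold}, leaving only pink.
Period 4, room 7: period 4 has {green, teal, pink, blue} and room 7 has {green, grey, red}, leaving only gold.
Period 1, room 7: period 1 has {green, teal, pink} and room 7 has {green, grey, red, gold}, leaving only blue.
Period 4, room 2: period 4 has {green, teal, pink, blue, gold} and room 2 has {green, teal, blue, red}, leaving only grey.
Period 1, room 2: period 1 has {green, teal, pink, blue} and room 2 has {green, teal, blue, grey, red}, leaving only gold.
Period 4, room 6: period 4 has {green, teal, pink, blue, grey, gold} and room 6 has {green, teal, pink, blue}, leaving only red.
Period 5, room 2: period 5 has {blue, gold} and room 2 has {green, teal, blue, grey, red, gold}, leaving only pink.
Period 5, room 6: period 5 has {pink, blue, gold} and room 6 has {green, teal, pink, blue, red}, leaving only grey.
Period 5, room 1: period 5 has {pink, blue, grey, gold} and room 1 has {green, teal, pink, gold}, leaving only red.
Period 1, room 1: period 1 has {green, teal, pink, blue, gold} and room 1 has {green, teal, pink, red, gold}, leaving only grey.
Period 1, room 5: period 1 has {green, teal, pink, blue, grey, gold} and room 5 has {teal, pink, blue, gold}, leaving only red.
So period 1 reads: grey gold teal green red pink blue.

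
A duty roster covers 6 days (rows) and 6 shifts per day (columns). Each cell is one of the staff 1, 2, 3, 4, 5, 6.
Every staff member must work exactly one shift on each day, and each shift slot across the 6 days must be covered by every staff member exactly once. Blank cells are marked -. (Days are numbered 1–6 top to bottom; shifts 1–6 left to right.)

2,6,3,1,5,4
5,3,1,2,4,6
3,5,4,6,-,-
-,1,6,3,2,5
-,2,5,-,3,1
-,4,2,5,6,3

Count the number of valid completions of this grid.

Day 3, shift 5: eliminating its day and shift leaves {1}.
Day 3, shift 6: eliminating its day and shift leaves {2}.
Day 4, shift 1: eliminating its day and shift leaves {4}.
Day 5, shift 1: eliminating its day and shift leaves {4, 6}.
Day 5, shift 4: eliminating its day and shift leaves {4}.
Day 6, shift 1: eliminating its day and shift leaves {1}.
Only one assignment across all blanks avoids any day or shift repeat, giving 1 completion.

1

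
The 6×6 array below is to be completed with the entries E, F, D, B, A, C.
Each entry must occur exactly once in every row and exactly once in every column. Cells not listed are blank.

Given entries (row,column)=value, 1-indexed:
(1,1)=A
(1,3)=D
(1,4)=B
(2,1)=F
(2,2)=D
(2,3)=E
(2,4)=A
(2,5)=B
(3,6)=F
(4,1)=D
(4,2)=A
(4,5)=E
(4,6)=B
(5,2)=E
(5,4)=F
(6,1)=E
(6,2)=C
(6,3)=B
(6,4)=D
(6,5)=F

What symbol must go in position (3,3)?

A

Row 1, column 2: row 1 has {D, B, A} and column 2 has {E, D, A, C}, leaving only F.
Row 1, column 5: row 1 has {F, D, B, A} and column 5 has {E, F, B}, leaving only C.
Row 1, column 6: row 1 has {F, D, B, A, C} and column 6 has {F, B}, leaving only E.
Row 2, column 6: row 2 has {E, F, D, B, A} and column 6 has {E, F, B}, leaving only C.
Row 3, column 2: row 3 has {F} and column 2 has {E, F, D, A, C}, leaving only B.
Row 3, column 1: row 3 has {F, B} and column 1 has {E, F, D, A}, leaving only C.
Row 3 already has {F, B, C} and column 3 already has {E, D, B}, so row 3, column 3 must be A.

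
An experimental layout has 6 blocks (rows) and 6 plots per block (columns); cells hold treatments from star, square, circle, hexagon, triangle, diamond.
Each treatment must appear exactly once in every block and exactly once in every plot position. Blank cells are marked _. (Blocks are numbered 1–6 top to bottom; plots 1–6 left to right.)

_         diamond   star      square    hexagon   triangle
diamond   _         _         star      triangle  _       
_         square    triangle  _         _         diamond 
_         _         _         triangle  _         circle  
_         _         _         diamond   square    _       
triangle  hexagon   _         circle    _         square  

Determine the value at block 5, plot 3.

circle

Block 1, plot 1: block 1 has {star, square, hexagon, triangle, diamond} and plot 1 has {triangle, diamond}, leaving only circle.
Block 2, plot 2: block 2 has {star, triangle, diamond} and plot 2 has {square, hexagon, diamond}, leaving only circle.
Block 2, plot 6: block 2 has {star, circle, triangle, diamond} and plot 6 has {square, circle, triangle, diamond}, leaving only hexagon.
Block 2, plot 3: block 2 has {star, circle, hexagon, triangle, diamond} and plot 3 has {star, triangle}, leaving only square.
Block 3, plot 4: block 3 has {square, triangle, diamond} and plot 4 has {star, square, circle, triangle, diamond}, leaving only hexagon.
Block 3, plot 1: block 3 has {square, hexagon, triangle, diamond} and plot 1 has {circle, triangle, diamond}, leaving only star.
Block 3, plot 5: block 3 has {star, square, hexagon, triangle, diamond} and plot 5 has {square, hexagon, triangle}, leaving only circle.
Block 4, plot 2: block 4 has {circle, triangle} and plot 2 has {square, circle, hexagon, diamond}, leaving only star.
Block 4, plot 5: block 4 has {star, circle, triangle} and plot 5 has {square, circle, hexagon, triangle}, leaving only diamond.
Block 4, plot 3: block 4 has {star, circle, triangle, diamond} and plot 3 has {star, square, triangle}, leaving only hexagon.
Block 5 already has {square, diamond} and plot 3 already has {star, square, hexagon, triangle}, so block 5, plot 3 must be circle.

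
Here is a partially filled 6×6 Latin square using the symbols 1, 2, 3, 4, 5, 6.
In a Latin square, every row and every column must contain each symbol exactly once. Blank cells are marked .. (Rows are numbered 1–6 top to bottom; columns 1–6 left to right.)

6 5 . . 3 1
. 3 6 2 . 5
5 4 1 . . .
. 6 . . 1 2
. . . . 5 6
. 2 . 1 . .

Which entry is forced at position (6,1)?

Row 1, column 4: row 1 has {1, 3, 5, 6} and column 4 has {1, 2}, leaving only 4.
Row 1, column 3: row 1 has {1, 3, 4, 5, 6} and column 3 has {1, 6}, leaving only 2.
Row 2, column 5: row 2 has {2, 3, 5, 6} and column 5 has {1, 3, 5}, leaving only 4.
Row 2, column 1: row 2 has {2, 3, 4, 5, 6} and column 1 has {5, 6}, leaving only 1.
Row 3, column 6: row 3 has {1, 4, 5} and column 6 has {1, 2, 5, 6}, leaving only 3.
Row 3, column 4: row 3 has {1, 3, 4, 5} and column 4 has {1, 2, 4}, leaving only 6.
Row 3, column 5: row 3 has {1, 3, 4, 5, 6} and column 5 has {1, 3, 4, 5}, leaving only 2.
Row 5, column 2: row 5 has {5, 6} and column 2 has {2, 3, 4, 5, 6}, leaving only 1.
Row 5, column 4: row 5 has {1, 5, 6} and column 4 has {1, 2, 4, 6}, leaving only 3.
Row 4, column 4: row 4 has {1, 2, 6} and column 4 has {1, 2, 3, 4, 6}, leaving only 5.
Row 5, column 3: row 5 has {1, 3, 5, 6} and column 3 has {1, 2, 6}, leaving only 4.
Row 4, column 3: row 4 has {1, 2, 5, 6} and column 3 has {1, 2, 4, 6}, leaving only 3.
Row 4, column 1: row 4 has {1, 2, 3, 5, 6} and column 1 has {1, 5, 6}, leaving only 4.
Row 6 already has {1, 2} and column 1 already has {1, 4, 5, 6}, so row 6, column 1 must be 3.

3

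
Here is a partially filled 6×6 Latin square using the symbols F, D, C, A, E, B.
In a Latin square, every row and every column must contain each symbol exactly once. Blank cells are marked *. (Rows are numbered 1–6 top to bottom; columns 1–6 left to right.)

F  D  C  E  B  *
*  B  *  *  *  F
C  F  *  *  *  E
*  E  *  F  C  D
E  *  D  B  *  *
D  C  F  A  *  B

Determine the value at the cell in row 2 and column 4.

C

Row 1, column 6: row 1 has {F, D, C, E, B} and column 6 has {F, D, E, B}, leaving only A.
Row 2, column 1: row 2 has {F, B} and column 1 has {F, D, C, E}, leaving only A.
Row 2, column 3: row 2 has {F, A, B} and column 3 has {F, D, C}, leaving only E.
Row 2, column 5: row 2 has {F, A, E, B} and column 5 has {C, B}, leaving only D.
Row 2 already has {F, D, A, E, B} and column 4 already has {F, A, E, B}, so row 2, column 4 must be C.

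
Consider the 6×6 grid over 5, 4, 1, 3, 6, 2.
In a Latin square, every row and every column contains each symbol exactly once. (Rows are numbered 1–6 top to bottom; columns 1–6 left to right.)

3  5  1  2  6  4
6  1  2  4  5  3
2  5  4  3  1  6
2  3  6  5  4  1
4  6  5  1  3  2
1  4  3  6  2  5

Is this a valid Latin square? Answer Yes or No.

No

Every row is a permutation, but column 1 contains 2 twice (at rows 3 and 4).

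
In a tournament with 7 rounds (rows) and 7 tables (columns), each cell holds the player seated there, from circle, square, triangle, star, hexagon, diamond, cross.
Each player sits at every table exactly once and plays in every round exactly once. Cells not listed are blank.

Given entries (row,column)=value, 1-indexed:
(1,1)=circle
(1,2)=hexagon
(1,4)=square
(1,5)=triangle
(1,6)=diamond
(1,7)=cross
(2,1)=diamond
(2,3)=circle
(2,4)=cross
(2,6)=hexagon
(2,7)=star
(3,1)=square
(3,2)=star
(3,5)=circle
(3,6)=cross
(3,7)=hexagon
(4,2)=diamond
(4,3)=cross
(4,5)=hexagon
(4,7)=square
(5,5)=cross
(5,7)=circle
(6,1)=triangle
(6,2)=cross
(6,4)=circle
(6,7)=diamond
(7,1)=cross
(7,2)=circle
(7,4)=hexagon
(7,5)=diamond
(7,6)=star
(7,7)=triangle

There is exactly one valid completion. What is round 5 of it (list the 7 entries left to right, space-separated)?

hexagon square diamond star cross triangle circle

Round 1, table 3: round 1 has {circle, square, triangle, hexagon, diamond, cross} and table 3 has {circle, cross}, leaving only star.
Round 2, table 5: round 2 has {circle, star, hexagon, diamond, cross} and table 5 has {circle, triangle, hexagon, diamond, cross}, leaving only square.
Round 2, table 2: round 2 has {circle, square, star, hexagon, diamond, cross} and table 2 has {circle, star, hexagon, diamond, cross}, leaving only triangle.
Round 5, table 2: round 5 has {circle, cross} and table 2 has {circle, triangle, star, hexagon, diamond, cross}, leaving only square.
Round 5, table 6: round 5 has {circle, square, cross} and table 6 has {star, hexagon, diamond, cross}, leaving only triangle.
Round 4, table 1: round 4 has {square, hexagon, diamond, cross} and table 1 has {circle, square, triangle, diamond, cross}, leaving only star.
Round 5, table 1: round 5 has {circle, square, triangle, cross} and table 1 has {circle, square, triangle, star, diamond, cross}, leaving only hexagon.
Round 5, table 3: round 5 has {circle, square, triangle, hexagon, cross} and table 3 has {circle, star, cross}, leaving only diamond.
Round 5, table 4: round 5 has {circle, square, triangle, hexagon, diamond, cross} and table 4 has {circle, square, hexagon, cross}, leaving only star.
So round 5 reads: hexagon square diamond star cross triangle circle.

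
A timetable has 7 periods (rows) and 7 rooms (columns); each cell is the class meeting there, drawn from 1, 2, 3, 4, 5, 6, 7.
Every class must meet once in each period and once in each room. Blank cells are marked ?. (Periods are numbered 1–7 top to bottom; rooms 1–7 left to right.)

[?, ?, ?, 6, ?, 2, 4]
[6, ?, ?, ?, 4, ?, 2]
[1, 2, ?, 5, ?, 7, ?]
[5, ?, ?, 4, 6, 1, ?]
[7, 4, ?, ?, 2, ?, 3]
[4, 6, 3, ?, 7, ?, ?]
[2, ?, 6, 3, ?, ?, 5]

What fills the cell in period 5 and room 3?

Period 1, room 1: period 1 has {2, 4, 6} and room 1 has {1, 2, 4, 5, 6, 7}, leaving only 3.
Period 3, room 3: period 3 has {1, 2, 5, 7} and room 3 has {3, 6}, leaving only 4.
Period 3, room 5: period 3 has {1, 2, 4, 5, 7} and room 5 has {2, 4, 6, 7}, leaving only 3.
Period 3, room 7: period 3 has {1, 2, 3, 4, 5, 7} and room 7 has {2, 3, 4, 5}, leaving only 6.
Period 4, room 7: period 4 has {1, 4, 5, 6} and room 7 has {2, 3, 4, 5, 6}, leaving only 7.
Period 4, room 2: period 4 has {1, 4, 5, 6, 7} and room 2 has {2, 4, 6}, leaving only 3.
Period 4, room 3: period 4 has {1, 3, 4, 5, 6, 7} and room 3 has {3, 4, 6}, leaving only 2.
Period 5, room 4: period 5 has {2, 3, 4, 7} and room 4 has {3, 4, 5, 6}, leaving only 1.
Period 5 already has {1, 2, 3, 4, 7} and room 3 already has {2, 3, 4, 6}, so period 5, room 3 must be 5.

5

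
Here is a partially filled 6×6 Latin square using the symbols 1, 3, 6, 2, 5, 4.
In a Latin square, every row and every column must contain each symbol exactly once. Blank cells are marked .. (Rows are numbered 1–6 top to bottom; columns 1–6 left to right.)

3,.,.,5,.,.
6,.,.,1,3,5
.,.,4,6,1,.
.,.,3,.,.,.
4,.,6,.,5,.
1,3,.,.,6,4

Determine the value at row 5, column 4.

3

Row 2, column 3: row 2 has {1, 3, 6, 5} and column 3 has {3, 6, 4}, leaving only 2.
Row 1, column 3: row 1 has {3, 5} and column 3 has {3, 6, 2, 4}, leaving only 1.
Row 2, column 2: row 2 has {1, 3, 6, 2, 5} and column 2 has {3}, leaving only 4.
Row 6, column 3: row 6 has {1, 3, 6, 4} and column 3 has {1, 3, 6, 2, 4}, leaving only 5.
Row 6, column 4: row 6 has {1, 3, 6, 5, 4} and column 4 has {1, 6, 5}, leaving only 2.
Row 5 already has {6, 5, 4} and column 4 already has {1, 6, 2, 5}, so row 5, column 4 must be 3.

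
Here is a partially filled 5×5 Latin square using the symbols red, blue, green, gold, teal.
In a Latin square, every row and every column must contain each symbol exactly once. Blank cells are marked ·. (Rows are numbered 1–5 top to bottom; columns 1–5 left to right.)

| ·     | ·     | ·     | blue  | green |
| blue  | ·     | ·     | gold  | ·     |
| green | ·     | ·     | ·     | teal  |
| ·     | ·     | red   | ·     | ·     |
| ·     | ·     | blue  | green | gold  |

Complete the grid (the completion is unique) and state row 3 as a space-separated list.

Row 3, column 3: row 3 has {green, teal} and column 3 has {red, blue}, leaving only gold.
Row 3, column 4: row 3 has {green, gold, teal} and column 4 has {blue, green, gold}, leaving only red.
Row 3, column 2: row 3 has {red, green, gold, teal} and column 2 has {}, leaving only blue.
So row 3 reads: green blue gold red teal.

green blue gold red teal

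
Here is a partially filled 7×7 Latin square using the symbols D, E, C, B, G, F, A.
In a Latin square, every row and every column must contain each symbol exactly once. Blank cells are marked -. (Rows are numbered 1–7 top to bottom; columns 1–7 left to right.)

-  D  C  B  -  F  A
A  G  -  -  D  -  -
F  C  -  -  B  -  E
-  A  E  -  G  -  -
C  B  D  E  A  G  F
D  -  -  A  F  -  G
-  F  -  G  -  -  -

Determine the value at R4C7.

Row 1, column 5: row 1 has {D, C, B, F, A} and column 5 has {D, B, G, F, A}, leaving only E.
Row 1, column 1: row 1 has {D, E, C, B, F, A} and column 1 has {D, C, F, A}, leaving only G.
Row 3, column 4: row 3 has {E, C, B, F} and column 4 has {E, B, G, A}, leaving only D.
Row 3, column 6: row 3 has {D, E, C, B, F} and column 6 has {G, F}, leaving only A.
Row 3, column 3: row 3 has {D, E, C, B, F, A} and column 3 has {D, E, C}, leaving only G.
Row 4, column 1: row 4 has {E, G, A} and column 1 has {D, C, G, F, A}, leaving only B.
Row 6, column 2: row 6 has {D, G, F, A} and column 2 has {D, C, B, G, F, A}, leaving only E.
Row 6, column 3: row 6 has {D, E, G, F, A} and column 3 has {D, E, C, G}, leaving only B.
Row 2, column 3: row 2 has {D, G, A} and column 3 has {D, E, C, B, G}, leaving only F.
Row 2, column 4: row 2 has {D, G, F, A} and column 4 has {D, E, B, G, A}, leaving only C.
Row 2, column 7: row 2 has {D, C, G, F, A} and column 7 has {E, G, F, A}, leaving only B.
Row 2, column 6: row 2 has {D, C, B, G, F, A} and column 6 has {G, F, A}, leaving only E.
Row 4, column 4: row 4 has {E, B, G, A} and column 4 has {D, E, C, B, G, A}, leaving only F.
Row 6, column 6: row 6 has {D, E, B, G, F, A} and column 6 has {E, G, F, A}, leaving only C.
Row 4, column 6: row 4 has {E, B, G, F, A} and column 6 has {E, C, G, F, A}, leaving only D.
Row 4 already has {D, E, B, G, F, A} and column 7 already has {E, B, G, F, A}, so row 4, column 7 must be C.

C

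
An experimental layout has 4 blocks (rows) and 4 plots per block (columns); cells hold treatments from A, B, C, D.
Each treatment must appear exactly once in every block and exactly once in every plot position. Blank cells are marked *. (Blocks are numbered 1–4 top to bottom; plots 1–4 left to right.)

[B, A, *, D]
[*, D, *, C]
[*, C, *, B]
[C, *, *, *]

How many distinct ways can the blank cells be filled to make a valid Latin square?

Block 1, plot 3: eliminating its block and plot leaves {C}.
Block 2, plot 1: eliminating its block and plot leaves {A}.
Block 2, plot 3: eliminating its block and plot leaves {A, B}.
Block 3, plot 1: eliminating its block and plot leaves {A, D}.
Block 3, plot 3: eliminating its block and plot leaves {A, D}.
Block 4, plot 2: eliminating its block and plot leaves {B}.
Block 4, plot 3: eliminating its block and plot leaves {A, B, D}.
Block 4, plot 4: eliminating its block and plot leaves {A}.
Only one assignment across all blanks avoids any block or plot repeat, giving 1 completion.

1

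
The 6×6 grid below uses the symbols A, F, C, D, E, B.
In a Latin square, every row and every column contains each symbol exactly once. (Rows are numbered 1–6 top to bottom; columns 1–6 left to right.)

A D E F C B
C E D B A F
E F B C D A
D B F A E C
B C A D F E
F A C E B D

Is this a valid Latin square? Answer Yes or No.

Each row is a permutation of the 6 symbols, and so is each column.

Yes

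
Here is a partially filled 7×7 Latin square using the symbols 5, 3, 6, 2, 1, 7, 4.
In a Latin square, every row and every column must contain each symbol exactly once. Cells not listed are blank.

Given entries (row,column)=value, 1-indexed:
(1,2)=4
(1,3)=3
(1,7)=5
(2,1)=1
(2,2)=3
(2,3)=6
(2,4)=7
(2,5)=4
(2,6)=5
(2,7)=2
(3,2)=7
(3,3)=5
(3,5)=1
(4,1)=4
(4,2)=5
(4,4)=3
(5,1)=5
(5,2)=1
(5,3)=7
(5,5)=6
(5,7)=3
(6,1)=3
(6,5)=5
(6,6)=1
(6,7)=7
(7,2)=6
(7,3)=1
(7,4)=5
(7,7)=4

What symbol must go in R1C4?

Row 3, column 7: row 3 has {5, 1, 7} and column 7 has {5, 3, 2, 7, 4}, leaving only 6.
Row 3, column 1: row 3 has {5, 6, 1, 7} and column 1 has {5, 3, 1, 4}, leaving only 2.
Row 3, column 4: row 3 has {5, 6, 2, 1, 7} and column 4 has {5, 3, 7}, leaving only 4.
Row 3, column 6: row 3 has {5, 6, 2, 1, 7, 4} and column 6 has {5, 1}, leaving only 3.
Row 4, column 3: row 4 has {5, 3, 4} and column 3 has {5, 3, 6, 1, 7}, leaving only 2.
Row 4, column 5: row 4 has {5, 3, 2, 4} and column 5 has {5, 6, 1, 4}, leaving only 7.
Row 1, column 5: row 1 has {5, 3, 4} and column 5 has {5, 6, 1, 7, 4}, leaving only 2.
Row 4, column 6: row 4 has {5, 3, 2, 7, 4} and column 6 has {5, 3, 1}, leaving only 6.
Row 1, column 6: row 1 has {5, 3, 2, 4} and column 6 has {5, 3, 6, 1}, leaving only 7.
Row 1, column 1: row 1 has {5, 3, 2, 7, 4} and column 1 has {5, 3, 2, 1, 4}, leaving only 6.
Row 1 already has {5, 3, 6, 2, 7, 4} and column 4 already has {5, 3, 7, 4}, so row 1, column 4 must be 1.

1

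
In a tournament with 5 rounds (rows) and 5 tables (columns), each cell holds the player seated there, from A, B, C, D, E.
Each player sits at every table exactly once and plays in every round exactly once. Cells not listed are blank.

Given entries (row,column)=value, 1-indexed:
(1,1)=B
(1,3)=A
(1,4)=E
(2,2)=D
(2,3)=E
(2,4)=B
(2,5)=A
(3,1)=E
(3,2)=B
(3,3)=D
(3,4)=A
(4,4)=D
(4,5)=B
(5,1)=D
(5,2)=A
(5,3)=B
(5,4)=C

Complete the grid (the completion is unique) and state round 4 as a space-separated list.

A E C D B

Round 4, table 3: round 4 has {B, D} and table 3 has {A, B, D, E}, leaving only C.
Round 4, table 1: round 4 has {B, C, D} and table 1 has {B, D, E}, leaving only A.
Round 4, table 2: round 4 has {A, B, C, D} and table 2 has {A, B, D}, leaving only E.
So round 4 reads: A E C D B.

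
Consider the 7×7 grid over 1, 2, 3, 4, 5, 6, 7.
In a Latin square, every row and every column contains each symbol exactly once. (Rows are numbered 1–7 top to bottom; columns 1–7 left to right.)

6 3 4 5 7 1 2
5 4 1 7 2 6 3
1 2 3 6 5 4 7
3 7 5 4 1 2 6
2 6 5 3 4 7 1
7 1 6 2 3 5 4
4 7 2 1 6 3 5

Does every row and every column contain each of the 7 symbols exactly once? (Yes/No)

Every row is a permutation, but column 2 contains 7 twice (at rows 4 and 7).

No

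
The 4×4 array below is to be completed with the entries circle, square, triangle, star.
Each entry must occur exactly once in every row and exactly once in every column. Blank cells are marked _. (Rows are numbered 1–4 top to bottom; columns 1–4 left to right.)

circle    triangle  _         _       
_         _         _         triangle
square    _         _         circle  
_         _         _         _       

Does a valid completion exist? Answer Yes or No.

No row or column among the givens repeats a symbol, and propagating forced cells runs into no contradiction.
One valid completion exists (for instance, circle triangle star square / star square circle triangle / square star triangle circle / triangle circle square star).

Yes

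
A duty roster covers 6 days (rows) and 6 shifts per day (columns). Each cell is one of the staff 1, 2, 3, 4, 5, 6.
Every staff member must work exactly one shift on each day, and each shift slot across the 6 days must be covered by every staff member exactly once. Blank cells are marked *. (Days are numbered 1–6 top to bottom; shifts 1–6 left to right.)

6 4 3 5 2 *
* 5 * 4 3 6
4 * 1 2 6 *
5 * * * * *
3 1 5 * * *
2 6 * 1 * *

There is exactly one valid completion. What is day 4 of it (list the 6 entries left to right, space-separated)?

5 2 6 3 1 4

Day 1, shift 6: day 1 has {2, 3, 4, 5, 6} and shift 6 has {6}, leaving only 1.
Day 2, shift 1: day 2 has {3, 4, 5, 6} and shift 1 has {2, 3, 4, 5, 6}, leaving only 1.
Day 2, shift 3: day 2 has {1, 3, 4, 5, 6} and shift 3 has {1, 3, 5}, leaving only 2.
Day 3, shift 2: day 3 has {1, 2, 4, 6} and shift 2 has {1, 4, 5, 6}, leaving only 3.
Day 4, shift 2: day 4 has {5} and shift 2 has {1, 3, 4, 5, 6}, leaving only 2.
Day 3, shift 6: day 3 has {1, 2, 3, 4, 6} and shift 6 has {1, 6}, leaving only 5.
Day 5, shift 4: day 5 has {1, 3, 5} and shift 4 has {1, 2, 4, 5}, leaving only 6.
Day 4, shift 4: day 4 has {2, 5} and shift 4 has {1, 2, 4, 5, 6}, leaving only 3.
Day 4, shift 6: day 4 has {2, 3, 5} and shift 6 has {1, 5, 6}, leaving only 4.
Day 4, shift 3: day 4 has {2, 3, 4, 5} and shift 3 has {1, 2, 3, 5}, leaving only 6.
Day 4, shift 5: day 4 has {2, 3, 4, 5, 6} and shift 5 has {2, 3, 6}, leaving only 1.
So day 4 reads: 5 2 6 3 1 4.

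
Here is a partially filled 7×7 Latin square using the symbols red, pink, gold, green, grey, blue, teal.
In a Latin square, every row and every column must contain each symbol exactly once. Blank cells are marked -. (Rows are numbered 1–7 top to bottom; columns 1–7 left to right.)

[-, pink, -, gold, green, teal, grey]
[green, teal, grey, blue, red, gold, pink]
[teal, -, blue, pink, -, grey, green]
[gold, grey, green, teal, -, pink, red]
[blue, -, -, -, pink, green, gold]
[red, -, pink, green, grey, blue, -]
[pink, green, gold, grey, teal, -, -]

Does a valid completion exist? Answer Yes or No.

No

Row 1, column 1: row 1 together with column 1 already contain {red, pink, gold, green, grey, blue, teal} — every symbol — so nothing can go there. The grid has no valid completion.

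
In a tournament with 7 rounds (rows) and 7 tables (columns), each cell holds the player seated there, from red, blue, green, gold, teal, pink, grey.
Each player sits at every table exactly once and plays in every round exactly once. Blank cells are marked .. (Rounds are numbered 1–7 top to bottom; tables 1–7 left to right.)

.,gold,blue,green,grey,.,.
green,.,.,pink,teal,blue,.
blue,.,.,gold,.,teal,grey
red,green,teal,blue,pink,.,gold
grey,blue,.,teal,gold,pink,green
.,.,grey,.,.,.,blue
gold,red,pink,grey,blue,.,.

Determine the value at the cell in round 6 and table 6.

gold

Round 1, table 6: round 1 has {blue, green, gold, grey} and table 6 has {blue, teal, pink}, leaving only red.
Round 2, table 2: round 2 has {blue, green, teal, pink} and table 2 has {red, blue, green, gold}, leaving only grey.
Round 2, table 7: round 2 has {blue, green, teal, pink, grey} and table 7 has {blue, green, gold, grey}, leaving only red.
Round 2, table 3: round 2 has {red, blue, green, teal, pink, grey} and table 3 has {blue, teal, pink, grey}, leaving only gold.
Round 3, table 2: round 3 has {blue, gold, teal, grey} and table 2 has {red, blue, green, gold, grey}, leaving only pink.
Round 4, table 6: round 4 has {red, blue, green, gold, teal, pink} and table 6 has {red, blue, teal, pink}, leaving only grey.
Round 5, table 3: round 5 has {blue, green, gold, teal, pink, grey} and table 3 has {blue, gold, teal, pink, grey}, leaving only red.
Round 3, table 3: round 3 has {blue, gold, teal, pink, grey} and table 3 has {red, blue, gold, teal, pink, grey}, leaving only green.
Round 3, table 5: round 3 has {blue, green, gold, teal, pink, grey} and table 5 has {blue, gold, teal, pink, grey}, leaving only red.
Round 6, table 2: round 6 has {blue, grey} and table 2 has {red, blue, green, gold, pink, grey}, leaving only teal.
Round 6, table 1: round 6 has {blue, teal, grey} and table 1 has {red, blue, green, gold, grey}, leaving only pink.
Round 1, table 1: round 1 has {red, blue, green, gold, grey} and table 1 has {red, blue, green, gold, pink, grey}, leaving only teal.
Round 1, table 7: round 1 has {red, blue, green, gold, teal, grey} and table 7 has {red, blue, green, gold, grey}, leaving only pink.
Round 6, table 4: round 6 has {blue, teal, pink, grey} and table 4 has {blue, green, gold, teal, pink, grey}, leaving only red.
Round 6, table 5: round 6 has {red, blue, teal, pink, grey} and table 5 has {red, blue, gold, teal, pink, grey}, leaving only green.
Round 6 already has {red, blue, green, teal, pink, grey} and table 6 already has {red, blue, teal, pink, grey}, so round 6, table 6 must be gold.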